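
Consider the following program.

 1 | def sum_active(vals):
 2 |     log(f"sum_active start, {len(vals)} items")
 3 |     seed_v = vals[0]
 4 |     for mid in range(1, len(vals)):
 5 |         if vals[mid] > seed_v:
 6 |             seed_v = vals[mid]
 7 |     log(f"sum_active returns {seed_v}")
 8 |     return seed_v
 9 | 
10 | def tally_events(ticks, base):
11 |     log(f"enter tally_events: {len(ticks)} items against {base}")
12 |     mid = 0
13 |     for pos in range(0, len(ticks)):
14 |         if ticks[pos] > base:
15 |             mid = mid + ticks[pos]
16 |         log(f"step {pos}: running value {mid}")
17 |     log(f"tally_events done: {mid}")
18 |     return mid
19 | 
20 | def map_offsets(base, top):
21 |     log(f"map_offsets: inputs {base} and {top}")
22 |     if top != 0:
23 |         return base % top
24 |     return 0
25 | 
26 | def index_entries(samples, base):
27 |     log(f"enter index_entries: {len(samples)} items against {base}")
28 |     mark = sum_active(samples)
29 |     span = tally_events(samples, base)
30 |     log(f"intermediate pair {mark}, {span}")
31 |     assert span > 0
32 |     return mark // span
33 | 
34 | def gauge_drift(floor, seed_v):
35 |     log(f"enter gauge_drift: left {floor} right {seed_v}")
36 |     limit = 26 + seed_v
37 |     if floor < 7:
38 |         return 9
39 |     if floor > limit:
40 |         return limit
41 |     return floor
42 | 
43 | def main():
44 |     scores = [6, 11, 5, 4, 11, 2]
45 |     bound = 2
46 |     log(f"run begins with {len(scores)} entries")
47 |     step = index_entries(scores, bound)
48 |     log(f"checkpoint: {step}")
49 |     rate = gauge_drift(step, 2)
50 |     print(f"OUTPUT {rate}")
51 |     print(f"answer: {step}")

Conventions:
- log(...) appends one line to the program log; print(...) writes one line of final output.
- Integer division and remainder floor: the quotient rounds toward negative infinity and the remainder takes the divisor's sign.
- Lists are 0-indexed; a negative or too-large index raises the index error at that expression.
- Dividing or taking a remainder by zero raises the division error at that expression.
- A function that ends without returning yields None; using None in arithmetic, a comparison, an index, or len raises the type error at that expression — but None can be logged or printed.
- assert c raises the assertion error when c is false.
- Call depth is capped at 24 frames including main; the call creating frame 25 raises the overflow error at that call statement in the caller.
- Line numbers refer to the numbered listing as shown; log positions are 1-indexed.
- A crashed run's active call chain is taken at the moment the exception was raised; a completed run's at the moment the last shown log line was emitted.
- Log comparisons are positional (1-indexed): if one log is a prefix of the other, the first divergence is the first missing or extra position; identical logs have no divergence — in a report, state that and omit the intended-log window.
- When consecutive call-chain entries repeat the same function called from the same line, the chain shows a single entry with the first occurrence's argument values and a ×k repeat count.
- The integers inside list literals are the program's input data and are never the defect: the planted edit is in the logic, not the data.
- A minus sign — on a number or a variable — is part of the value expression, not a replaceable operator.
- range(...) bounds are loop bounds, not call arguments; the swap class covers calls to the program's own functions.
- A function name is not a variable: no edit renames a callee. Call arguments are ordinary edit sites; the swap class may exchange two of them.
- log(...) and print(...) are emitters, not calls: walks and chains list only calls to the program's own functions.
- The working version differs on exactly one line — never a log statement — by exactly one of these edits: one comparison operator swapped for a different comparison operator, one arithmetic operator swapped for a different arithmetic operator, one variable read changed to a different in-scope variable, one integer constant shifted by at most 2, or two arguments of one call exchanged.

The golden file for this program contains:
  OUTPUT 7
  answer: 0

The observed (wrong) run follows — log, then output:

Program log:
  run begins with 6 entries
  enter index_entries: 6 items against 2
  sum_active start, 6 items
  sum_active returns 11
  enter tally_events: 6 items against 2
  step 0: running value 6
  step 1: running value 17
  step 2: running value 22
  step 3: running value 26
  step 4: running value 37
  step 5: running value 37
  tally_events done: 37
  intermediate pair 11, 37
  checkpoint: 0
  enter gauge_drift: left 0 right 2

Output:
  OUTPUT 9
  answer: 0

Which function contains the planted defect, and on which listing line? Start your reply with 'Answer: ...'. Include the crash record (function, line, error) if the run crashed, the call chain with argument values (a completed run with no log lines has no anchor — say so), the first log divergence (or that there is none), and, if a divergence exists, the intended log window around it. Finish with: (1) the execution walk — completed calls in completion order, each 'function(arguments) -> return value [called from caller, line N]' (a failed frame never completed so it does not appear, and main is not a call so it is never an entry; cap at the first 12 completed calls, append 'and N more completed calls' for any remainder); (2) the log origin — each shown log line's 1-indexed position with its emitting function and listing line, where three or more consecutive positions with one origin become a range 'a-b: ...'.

Answer: the defect is in gauge_drift at line 38.
The tell: Every logged value matches the working version; the printed result is what differs.
Call chain: main -> gauge_drift(0, 2) (called at line 49).
First divergence: none; the two logs match at every position.
Execution walk:
  sum_active([6, 11, 5, 4, 11, 2]) -> 11  [called from index_entries, line 28]
  tally_events([6, 11, 5, 4, 11, 2], 2) -> 37  [called from index_entries, line 29]
  index_entries([6, 11, 5, 4, 11, 2], 2) -> 0  [called from main, line 47]
  gauge_drift(0, 2) -> 9  [called from main, line 49]
Origin of each log line:
  1: logged in main at line 46
  2: logged in index_entries at line 27
  3: logged in sum_active at line 2
  4: logged in sum_active at line 7
  5: logged in tally_events at line 11
  6-11: logged in tally_events at line 16
  12: logged in tally_events at line 17
  13: logged in index_entries at line 30
  14: logged in main at line 48
  15: logged in gauge_drift at line 35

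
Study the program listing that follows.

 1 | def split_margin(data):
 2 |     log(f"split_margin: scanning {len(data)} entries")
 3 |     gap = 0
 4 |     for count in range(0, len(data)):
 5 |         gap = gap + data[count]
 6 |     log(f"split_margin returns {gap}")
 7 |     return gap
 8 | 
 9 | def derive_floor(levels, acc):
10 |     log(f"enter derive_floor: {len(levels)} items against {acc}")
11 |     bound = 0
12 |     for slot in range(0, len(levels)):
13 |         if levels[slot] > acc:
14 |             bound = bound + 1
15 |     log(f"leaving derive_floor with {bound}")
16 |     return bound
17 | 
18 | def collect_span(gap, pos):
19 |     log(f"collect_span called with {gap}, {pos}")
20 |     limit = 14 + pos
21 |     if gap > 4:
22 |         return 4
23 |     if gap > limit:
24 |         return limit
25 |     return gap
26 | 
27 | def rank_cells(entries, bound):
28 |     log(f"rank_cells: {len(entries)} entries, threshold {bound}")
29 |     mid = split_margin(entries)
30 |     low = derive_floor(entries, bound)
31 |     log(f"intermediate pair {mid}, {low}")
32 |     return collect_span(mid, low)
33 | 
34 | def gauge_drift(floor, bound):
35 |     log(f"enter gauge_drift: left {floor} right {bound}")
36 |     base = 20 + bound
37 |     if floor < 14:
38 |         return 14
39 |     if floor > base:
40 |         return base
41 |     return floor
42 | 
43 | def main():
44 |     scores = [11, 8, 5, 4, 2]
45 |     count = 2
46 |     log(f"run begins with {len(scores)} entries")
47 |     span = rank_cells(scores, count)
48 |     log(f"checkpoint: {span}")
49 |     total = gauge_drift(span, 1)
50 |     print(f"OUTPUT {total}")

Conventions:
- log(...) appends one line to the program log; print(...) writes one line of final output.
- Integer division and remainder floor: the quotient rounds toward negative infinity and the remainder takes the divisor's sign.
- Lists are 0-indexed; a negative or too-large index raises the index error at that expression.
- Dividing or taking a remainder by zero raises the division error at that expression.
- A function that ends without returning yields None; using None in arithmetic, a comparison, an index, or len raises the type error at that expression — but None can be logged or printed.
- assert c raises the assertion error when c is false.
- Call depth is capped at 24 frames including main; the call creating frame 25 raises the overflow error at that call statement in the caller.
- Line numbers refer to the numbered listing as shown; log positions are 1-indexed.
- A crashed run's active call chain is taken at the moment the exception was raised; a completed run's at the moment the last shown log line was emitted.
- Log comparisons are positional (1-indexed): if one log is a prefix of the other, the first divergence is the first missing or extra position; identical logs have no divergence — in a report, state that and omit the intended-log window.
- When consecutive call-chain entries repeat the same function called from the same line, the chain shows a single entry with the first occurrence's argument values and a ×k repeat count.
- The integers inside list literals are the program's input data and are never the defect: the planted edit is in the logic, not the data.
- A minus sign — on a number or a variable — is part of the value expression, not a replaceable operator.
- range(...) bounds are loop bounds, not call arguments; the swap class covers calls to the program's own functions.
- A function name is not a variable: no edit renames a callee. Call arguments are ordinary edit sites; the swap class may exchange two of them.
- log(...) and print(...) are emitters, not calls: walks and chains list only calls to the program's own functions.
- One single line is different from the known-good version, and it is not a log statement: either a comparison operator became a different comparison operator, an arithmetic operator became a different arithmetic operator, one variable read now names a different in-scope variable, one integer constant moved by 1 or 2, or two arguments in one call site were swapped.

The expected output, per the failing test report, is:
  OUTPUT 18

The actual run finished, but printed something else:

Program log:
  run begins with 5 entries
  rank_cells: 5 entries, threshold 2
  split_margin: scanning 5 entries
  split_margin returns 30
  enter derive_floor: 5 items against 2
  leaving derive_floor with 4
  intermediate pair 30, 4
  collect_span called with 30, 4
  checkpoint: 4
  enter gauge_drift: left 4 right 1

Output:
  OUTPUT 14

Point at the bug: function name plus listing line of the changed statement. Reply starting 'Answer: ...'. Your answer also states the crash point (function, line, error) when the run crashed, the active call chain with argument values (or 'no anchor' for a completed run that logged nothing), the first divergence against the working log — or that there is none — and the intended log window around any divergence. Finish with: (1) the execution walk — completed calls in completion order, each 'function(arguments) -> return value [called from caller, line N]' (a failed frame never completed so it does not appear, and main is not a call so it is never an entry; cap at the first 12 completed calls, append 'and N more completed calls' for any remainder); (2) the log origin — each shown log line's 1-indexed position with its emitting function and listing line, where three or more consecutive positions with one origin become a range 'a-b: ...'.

Answer: the defect is in collect_span at line 21.
The tell: At log position 9 the runs split — shown 'checkpoint: 4', but the working version logs 'checkpoint: 18'.
Call chain: main -> gauge_drift(4, 1) (called at line 49).
First divergence: position 9 — the shown line 'checkpoint: 4' should read 'checkpoint: 18'.
Intended log window:
  7: intermediate pair 30, 4
  8: collect_span called with 30, 4
  9: checkpoint: 18
  10: enter gauge_drift: left 18 right 1
Execution walk:
  split_margin([11, 8, 5, 4, 2]) -> 30  [called from rank_cells, line 29]
  derive_floor([11, 8, 5, 4, 2], 2) -> 4  [called from rank_cells, line 30]
  collect_span(30, 4) -> 4  [called from rank_cells, line 32]
  rank_cells([11, 8, 5, 4, 2], 2) -> 4  [called from main, line 47]
  gauge_drift(4, 1) -> 14  [called from main, line 49]
Log origins:
  1: logged in main at line 46
  2: logged in rank_cells at line 28
  3: logged in split_margin at line 2
  4: logged in split_margin at line 6
  5: logged in derive_floor at line 10
  6: logged in derive_floor at line 15
  7: logged in rank_cells at line 31
  8: logged in collect_span at line 19
  9: logged in main at line 48
  10: logged in gauge_drift at line 35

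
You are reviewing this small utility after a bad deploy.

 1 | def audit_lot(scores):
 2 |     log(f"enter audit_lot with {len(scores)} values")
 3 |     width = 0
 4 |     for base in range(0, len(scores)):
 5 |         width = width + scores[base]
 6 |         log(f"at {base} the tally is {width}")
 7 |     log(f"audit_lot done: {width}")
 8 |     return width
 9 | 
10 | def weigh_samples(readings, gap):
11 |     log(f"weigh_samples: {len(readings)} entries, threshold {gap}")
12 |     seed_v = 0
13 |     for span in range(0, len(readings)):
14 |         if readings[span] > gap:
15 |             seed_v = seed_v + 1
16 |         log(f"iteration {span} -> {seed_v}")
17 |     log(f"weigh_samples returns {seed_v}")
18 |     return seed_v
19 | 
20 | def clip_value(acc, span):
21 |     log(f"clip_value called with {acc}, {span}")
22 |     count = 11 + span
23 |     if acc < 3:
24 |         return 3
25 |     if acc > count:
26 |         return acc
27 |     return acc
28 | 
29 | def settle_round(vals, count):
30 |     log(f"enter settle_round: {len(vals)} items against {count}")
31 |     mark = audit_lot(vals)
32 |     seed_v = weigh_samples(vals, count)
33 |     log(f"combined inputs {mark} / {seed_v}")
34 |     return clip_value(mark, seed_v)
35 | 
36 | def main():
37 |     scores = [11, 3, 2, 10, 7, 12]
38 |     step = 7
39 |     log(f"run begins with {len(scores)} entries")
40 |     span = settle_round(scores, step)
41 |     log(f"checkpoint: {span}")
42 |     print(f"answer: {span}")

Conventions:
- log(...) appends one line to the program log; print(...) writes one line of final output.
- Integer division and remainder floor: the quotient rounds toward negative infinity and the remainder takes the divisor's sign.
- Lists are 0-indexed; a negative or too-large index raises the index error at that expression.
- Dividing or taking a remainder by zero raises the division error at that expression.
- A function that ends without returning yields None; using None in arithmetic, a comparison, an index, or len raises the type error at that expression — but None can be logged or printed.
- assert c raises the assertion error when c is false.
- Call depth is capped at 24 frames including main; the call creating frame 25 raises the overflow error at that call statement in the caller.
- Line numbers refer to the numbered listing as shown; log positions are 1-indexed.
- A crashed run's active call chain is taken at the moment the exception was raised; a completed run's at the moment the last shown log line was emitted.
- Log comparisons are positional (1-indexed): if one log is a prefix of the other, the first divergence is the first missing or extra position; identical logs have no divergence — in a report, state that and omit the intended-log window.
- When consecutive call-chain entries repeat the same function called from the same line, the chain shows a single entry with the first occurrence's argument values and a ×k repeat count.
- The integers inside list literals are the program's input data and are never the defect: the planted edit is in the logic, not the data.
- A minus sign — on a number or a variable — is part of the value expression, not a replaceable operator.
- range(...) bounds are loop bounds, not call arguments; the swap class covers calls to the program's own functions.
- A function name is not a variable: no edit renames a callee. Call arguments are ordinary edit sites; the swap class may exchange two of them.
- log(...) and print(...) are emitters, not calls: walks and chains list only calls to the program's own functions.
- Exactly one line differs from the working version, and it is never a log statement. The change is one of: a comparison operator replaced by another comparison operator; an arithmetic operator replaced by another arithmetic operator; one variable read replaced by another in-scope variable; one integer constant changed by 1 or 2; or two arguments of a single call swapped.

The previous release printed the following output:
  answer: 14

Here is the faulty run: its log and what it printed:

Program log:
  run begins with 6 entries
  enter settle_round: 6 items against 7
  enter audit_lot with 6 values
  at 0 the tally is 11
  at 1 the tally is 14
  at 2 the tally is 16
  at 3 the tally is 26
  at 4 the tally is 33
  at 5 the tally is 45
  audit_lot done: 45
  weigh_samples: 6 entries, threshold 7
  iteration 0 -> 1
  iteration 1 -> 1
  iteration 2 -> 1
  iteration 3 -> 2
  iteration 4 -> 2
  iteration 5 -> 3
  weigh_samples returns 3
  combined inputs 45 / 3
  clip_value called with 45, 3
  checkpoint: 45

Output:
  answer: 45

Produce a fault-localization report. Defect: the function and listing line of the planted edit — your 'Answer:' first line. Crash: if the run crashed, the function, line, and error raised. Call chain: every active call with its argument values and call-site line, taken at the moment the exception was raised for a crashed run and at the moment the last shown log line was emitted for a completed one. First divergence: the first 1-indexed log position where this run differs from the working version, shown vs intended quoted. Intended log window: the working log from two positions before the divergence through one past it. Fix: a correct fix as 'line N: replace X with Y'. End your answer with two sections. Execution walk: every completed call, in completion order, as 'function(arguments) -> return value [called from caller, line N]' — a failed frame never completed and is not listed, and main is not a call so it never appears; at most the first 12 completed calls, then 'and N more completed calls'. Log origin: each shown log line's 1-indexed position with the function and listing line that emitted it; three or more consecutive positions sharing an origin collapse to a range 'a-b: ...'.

Answer: the defect is in clip_value at line 26.
The tell: Log line 21 is where behavior first shows: 'checkpoint: 45' appears instead of 'checkpoint: 14'.
Call chain: main.
First divergence: at position 21 the run shows 'checkpoint: 45' where the working version logs 'checkpoint: 14'.
Intended log window:
  19: combined inputs 45 / 3
  20: clip_value called with 45, 3
  21: checkpoint: 14
Execution walk:
  audit_lot([11, 3, 2, 10, 7, 12]) -> 45  [called from settle_round, line 31]
  weigh_samples([11, 3, 2, 10, 7, 12], 7) -> 3  [called from settle_round, line 32]
  clip_value(45, 3) -> 45  [called from settle_round, line 34]
  settle_round([11, 3, 2, 10, 7, 12], 7) -> 45  [called from main, line 40]
Log line origins:
  1: emitted by main (line 39)
  2: emitted by settle_round (line 30)
  3: emitted by audit_lot (line 2)
  4-9: emitted by audit_lot (line 6)
  10: emitted by audit_lot (line 7)
  11: emitted by weigh_samples (line 11)
  12-17: emitted by weigh_samples (line 16)
  18: emitted by weigh_samples (line 17)
  19: emitted by settle_round (line 33)
  20: emitted by clip_value (line 21)
  21: emitted by main (line 41)
A correct fix: line 26: replace `acc` with `count`.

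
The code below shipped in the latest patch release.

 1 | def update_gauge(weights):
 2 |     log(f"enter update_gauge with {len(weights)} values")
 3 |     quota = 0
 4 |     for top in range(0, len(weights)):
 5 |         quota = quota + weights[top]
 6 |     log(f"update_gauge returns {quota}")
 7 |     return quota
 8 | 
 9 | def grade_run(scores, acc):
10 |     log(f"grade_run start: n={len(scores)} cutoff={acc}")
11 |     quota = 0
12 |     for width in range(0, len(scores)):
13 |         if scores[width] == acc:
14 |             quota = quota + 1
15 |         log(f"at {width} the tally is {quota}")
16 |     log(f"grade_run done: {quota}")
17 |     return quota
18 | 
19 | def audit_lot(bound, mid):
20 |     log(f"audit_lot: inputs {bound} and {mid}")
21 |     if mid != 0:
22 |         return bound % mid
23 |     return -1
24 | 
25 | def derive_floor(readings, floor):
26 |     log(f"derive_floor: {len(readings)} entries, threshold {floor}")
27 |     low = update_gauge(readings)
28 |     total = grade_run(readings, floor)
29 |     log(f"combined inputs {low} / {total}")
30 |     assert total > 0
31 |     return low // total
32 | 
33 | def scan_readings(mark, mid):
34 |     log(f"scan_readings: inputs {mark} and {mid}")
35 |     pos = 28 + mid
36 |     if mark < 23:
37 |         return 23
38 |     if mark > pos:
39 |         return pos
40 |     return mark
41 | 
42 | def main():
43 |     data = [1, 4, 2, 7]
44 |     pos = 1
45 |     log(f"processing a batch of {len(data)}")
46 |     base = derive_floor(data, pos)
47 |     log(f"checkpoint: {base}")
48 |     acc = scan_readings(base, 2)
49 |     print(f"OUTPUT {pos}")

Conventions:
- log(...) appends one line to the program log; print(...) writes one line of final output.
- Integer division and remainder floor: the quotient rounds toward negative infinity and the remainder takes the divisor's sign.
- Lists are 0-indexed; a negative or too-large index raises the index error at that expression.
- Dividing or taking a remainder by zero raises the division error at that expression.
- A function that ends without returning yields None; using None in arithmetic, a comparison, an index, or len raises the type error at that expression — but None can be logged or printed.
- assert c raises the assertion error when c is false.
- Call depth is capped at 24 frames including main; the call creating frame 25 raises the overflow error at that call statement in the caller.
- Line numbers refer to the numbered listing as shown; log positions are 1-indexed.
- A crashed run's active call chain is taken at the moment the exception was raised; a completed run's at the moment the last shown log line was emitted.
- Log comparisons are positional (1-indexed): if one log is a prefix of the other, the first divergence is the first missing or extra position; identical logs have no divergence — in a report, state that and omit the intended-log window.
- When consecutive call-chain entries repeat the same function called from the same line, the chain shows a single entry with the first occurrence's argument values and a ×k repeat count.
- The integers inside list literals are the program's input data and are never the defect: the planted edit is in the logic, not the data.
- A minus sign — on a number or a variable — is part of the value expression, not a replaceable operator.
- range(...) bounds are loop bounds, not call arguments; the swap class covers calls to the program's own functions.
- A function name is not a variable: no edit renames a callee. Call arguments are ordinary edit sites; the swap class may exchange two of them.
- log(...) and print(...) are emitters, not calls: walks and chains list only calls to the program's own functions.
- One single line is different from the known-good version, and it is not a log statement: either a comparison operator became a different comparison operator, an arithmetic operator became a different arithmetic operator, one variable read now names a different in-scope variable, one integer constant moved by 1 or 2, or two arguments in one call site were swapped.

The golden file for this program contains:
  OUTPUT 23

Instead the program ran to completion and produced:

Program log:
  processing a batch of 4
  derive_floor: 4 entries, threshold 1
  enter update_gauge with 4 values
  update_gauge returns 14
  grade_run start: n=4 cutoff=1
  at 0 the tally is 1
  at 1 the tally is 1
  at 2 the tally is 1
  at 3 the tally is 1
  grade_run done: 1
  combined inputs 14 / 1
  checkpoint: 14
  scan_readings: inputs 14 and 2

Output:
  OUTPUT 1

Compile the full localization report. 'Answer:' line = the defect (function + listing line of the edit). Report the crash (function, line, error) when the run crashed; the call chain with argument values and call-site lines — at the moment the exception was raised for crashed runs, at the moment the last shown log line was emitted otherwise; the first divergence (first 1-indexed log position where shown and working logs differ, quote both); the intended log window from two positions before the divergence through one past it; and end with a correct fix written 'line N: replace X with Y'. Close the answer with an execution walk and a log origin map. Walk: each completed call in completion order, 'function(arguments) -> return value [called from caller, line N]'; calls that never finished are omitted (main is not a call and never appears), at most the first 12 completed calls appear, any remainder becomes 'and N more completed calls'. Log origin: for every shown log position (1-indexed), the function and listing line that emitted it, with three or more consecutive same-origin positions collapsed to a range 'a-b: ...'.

Answer: the defect is in main at line 49.
The tell: Every logged value matches the working version; the printed result is what differs.
Call chain: main -> scan_readings(14, 2) (called at line 48).
First divergence: none; the two logs match at every position.
Execution walk:
  update_gauge([1, 4, 2, 7]) -> 14  [called from derive_floor, line 27]
  grade_run([1, 4, 2, 7], 1) -> 1  [called from derive_floor, line 28]
  derive_floor([1, 4, 2, 7], 1) -> 14  [called from main, line 46]
  scan_readings(14, 2) -> 23  [called from main, line 48]
Log origins:
  1: logged in main at line 45
  2: logged in derive_floor at line 26
  3: logged in update_gauge at line 2
  4: logged in update_gauge at line 6
  5: logged in grade_run at line 10
  6-9: logged in grade_run at line 15
  10: logged in grade_run at line 16
  11: logged in derive_floor at line 29
  12: logged in main at line 47
  13: logged in scan_readings at line 34
A correct fix: line 49: replace `pos` with `acc`.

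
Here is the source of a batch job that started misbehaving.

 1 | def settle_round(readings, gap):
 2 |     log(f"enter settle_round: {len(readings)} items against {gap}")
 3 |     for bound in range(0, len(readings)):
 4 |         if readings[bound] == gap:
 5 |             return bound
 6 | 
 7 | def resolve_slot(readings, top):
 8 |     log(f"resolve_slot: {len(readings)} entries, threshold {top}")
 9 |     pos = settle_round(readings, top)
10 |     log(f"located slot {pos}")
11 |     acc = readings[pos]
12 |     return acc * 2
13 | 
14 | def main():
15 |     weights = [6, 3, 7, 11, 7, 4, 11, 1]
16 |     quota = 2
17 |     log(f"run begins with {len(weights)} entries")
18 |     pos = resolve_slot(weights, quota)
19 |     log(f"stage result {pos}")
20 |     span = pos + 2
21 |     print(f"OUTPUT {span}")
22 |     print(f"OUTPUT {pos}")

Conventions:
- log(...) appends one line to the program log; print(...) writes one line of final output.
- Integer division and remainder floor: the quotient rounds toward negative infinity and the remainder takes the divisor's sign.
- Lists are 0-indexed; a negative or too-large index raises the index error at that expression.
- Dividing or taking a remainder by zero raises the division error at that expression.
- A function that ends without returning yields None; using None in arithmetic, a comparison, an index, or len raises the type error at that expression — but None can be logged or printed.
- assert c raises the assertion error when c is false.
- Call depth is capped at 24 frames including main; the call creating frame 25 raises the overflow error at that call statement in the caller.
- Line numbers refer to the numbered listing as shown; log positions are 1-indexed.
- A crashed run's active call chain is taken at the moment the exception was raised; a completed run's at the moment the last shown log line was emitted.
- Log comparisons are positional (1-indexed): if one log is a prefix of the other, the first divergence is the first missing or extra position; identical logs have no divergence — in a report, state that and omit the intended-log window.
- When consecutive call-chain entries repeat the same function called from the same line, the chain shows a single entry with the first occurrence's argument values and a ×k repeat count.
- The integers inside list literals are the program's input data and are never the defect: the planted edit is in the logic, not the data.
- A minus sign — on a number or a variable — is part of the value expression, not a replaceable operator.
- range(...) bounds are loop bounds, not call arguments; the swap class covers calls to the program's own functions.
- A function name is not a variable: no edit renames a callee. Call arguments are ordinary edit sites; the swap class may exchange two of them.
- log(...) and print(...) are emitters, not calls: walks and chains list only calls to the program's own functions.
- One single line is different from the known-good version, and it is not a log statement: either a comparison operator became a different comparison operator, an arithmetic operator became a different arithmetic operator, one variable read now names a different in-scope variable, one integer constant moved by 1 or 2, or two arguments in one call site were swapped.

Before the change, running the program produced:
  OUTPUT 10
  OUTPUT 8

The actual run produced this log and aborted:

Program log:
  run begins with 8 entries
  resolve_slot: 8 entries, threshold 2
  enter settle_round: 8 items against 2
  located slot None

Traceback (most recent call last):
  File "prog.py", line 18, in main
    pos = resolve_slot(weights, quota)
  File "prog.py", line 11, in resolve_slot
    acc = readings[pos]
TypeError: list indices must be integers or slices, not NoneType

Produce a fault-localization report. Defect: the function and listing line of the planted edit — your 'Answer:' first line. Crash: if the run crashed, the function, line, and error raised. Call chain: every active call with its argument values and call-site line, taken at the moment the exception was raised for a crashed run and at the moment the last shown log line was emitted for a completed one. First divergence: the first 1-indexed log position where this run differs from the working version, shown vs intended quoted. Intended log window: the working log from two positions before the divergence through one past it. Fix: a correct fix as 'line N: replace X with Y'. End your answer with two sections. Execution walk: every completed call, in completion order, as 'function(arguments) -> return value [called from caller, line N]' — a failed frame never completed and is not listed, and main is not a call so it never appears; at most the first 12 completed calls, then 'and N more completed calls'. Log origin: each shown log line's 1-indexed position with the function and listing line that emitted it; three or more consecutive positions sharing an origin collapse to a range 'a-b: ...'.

Answer: the defect is in main at line 16.
The tell: The log first diverges at position 2: the faulty run prints 'resolve_slot: 8 entries, threshold 2' where the working version prints 'resolve_slot: 8 entries, threshold 4'.
Crash: resolve_slot, line 11, TypeError.
Call chain: main -> resolve_slot([6, 3, 7, 11, 7, 4, 11, 1], 2) (called at line 18).
First divergence: position 2 — the shown line 'resolve_slot: 8 entries, threshold 2' should read 'resolve_slot: 8 entries, threshold 4'.
Intended log window:
  1: run begins with 8 entries
  2: resolve_slot: 8 entries, threshold 4
  3: enter settle_round: 8 items against 4
Execution walk:
  settle_round([6, 3, 7, 11, 7, 4, 11, 1], 2) -> None  [called from resolve_slot, line 9]
Log line origins:
  1: emitted by main (line 17)
  2: emitted by resolve_slot (line 8)
  3: emitted by settle_round (line 2)
  4: emitted by resolve_slot (line 10)
A correct fix: line 16: replace `2` with `4`.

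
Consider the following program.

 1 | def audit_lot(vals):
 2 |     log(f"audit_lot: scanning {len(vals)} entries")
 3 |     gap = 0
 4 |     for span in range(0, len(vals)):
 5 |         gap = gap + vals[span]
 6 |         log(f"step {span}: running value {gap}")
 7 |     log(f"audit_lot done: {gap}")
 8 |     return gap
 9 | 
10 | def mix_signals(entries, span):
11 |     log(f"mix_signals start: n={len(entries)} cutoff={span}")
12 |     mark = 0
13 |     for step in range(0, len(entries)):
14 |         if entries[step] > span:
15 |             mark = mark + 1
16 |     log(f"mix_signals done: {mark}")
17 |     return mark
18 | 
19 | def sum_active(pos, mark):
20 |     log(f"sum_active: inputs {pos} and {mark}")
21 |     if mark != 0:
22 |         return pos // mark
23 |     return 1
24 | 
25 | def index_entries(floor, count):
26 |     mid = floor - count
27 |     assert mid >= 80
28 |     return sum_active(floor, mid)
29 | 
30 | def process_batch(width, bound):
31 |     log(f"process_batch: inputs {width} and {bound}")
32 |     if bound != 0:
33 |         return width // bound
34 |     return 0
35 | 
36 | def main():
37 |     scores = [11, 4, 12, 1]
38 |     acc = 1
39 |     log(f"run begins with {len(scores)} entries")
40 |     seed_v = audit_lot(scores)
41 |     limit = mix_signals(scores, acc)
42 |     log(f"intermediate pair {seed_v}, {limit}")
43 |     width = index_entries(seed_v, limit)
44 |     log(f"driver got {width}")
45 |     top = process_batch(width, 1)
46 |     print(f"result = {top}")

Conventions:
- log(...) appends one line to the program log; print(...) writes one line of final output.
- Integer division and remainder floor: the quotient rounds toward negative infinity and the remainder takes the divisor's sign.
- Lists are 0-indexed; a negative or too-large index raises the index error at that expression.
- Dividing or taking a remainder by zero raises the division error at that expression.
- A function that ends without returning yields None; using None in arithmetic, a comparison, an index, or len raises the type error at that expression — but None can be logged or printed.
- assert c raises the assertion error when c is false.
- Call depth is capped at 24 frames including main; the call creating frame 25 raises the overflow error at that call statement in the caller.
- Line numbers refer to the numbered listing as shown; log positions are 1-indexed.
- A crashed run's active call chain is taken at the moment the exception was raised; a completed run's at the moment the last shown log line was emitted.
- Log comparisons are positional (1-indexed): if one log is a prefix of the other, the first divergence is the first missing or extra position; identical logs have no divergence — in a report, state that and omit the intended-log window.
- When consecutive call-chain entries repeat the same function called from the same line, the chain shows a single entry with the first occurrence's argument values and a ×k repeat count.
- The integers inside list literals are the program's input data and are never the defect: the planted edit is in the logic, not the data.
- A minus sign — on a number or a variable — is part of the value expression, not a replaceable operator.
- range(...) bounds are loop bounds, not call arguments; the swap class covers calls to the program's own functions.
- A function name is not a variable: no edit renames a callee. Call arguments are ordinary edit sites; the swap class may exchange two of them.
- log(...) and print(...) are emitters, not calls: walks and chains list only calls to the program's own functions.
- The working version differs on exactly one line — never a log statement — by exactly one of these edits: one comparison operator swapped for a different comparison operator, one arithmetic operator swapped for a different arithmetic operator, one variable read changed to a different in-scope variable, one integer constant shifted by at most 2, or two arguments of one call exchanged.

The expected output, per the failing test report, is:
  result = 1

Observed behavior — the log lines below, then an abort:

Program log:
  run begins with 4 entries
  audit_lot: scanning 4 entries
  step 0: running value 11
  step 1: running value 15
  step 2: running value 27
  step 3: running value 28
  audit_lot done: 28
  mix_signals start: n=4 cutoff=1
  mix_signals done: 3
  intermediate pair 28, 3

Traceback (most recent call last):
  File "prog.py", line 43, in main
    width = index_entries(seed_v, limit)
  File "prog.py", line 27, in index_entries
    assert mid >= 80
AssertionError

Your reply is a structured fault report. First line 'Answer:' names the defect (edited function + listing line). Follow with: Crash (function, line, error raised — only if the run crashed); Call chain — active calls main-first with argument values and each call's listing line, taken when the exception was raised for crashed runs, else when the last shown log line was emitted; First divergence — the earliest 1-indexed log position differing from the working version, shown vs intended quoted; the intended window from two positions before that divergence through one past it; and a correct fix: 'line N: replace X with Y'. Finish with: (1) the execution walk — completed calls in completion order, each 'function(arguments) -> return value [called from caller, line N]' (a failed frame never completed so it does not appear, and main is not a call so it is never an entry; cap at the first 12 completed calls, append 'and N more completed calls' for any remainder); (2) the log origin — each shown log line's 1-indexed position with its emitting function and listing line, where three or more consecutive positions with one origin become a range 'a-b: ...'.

Answer: the defect is in index_entries at line 27.
The tell: A complete run would log 'sum_active: inputs 28 and 25' next, but this one stopped at 10 lines.
Crash: index_entries, line 27, AssertionError.
Call chain: main -> index_entries(28, 3) (called at line 43).
First divergence: position 11 (shown log ended at 10 lines; the working version continues: 'sum_active: inputs 28 and 25').
Intended log window:
  9: mix_signals done: 3
  10: intermediate pair 28, 3
  11: sum_active: inputs 28 and 25
  12: driver got 1
Execution walk:
  audit_lot([11, 4, 12, 1]) -> 28  [called from main, line 40]
  mix_signals([11, 4, 12, 1], 1) -> 3  [called from main, line 41]
Log origin:
  1 — main, line 39
  2 — audit_lot, line 2
  3-6 — audit_lot, line 6
  7 — audit_lot, line 7
  8 — mix_signals, line 11
  9 — mix_signals, line 16
  10 — main, line 42
A correct fix: line 27: replace `>=` with `<=`.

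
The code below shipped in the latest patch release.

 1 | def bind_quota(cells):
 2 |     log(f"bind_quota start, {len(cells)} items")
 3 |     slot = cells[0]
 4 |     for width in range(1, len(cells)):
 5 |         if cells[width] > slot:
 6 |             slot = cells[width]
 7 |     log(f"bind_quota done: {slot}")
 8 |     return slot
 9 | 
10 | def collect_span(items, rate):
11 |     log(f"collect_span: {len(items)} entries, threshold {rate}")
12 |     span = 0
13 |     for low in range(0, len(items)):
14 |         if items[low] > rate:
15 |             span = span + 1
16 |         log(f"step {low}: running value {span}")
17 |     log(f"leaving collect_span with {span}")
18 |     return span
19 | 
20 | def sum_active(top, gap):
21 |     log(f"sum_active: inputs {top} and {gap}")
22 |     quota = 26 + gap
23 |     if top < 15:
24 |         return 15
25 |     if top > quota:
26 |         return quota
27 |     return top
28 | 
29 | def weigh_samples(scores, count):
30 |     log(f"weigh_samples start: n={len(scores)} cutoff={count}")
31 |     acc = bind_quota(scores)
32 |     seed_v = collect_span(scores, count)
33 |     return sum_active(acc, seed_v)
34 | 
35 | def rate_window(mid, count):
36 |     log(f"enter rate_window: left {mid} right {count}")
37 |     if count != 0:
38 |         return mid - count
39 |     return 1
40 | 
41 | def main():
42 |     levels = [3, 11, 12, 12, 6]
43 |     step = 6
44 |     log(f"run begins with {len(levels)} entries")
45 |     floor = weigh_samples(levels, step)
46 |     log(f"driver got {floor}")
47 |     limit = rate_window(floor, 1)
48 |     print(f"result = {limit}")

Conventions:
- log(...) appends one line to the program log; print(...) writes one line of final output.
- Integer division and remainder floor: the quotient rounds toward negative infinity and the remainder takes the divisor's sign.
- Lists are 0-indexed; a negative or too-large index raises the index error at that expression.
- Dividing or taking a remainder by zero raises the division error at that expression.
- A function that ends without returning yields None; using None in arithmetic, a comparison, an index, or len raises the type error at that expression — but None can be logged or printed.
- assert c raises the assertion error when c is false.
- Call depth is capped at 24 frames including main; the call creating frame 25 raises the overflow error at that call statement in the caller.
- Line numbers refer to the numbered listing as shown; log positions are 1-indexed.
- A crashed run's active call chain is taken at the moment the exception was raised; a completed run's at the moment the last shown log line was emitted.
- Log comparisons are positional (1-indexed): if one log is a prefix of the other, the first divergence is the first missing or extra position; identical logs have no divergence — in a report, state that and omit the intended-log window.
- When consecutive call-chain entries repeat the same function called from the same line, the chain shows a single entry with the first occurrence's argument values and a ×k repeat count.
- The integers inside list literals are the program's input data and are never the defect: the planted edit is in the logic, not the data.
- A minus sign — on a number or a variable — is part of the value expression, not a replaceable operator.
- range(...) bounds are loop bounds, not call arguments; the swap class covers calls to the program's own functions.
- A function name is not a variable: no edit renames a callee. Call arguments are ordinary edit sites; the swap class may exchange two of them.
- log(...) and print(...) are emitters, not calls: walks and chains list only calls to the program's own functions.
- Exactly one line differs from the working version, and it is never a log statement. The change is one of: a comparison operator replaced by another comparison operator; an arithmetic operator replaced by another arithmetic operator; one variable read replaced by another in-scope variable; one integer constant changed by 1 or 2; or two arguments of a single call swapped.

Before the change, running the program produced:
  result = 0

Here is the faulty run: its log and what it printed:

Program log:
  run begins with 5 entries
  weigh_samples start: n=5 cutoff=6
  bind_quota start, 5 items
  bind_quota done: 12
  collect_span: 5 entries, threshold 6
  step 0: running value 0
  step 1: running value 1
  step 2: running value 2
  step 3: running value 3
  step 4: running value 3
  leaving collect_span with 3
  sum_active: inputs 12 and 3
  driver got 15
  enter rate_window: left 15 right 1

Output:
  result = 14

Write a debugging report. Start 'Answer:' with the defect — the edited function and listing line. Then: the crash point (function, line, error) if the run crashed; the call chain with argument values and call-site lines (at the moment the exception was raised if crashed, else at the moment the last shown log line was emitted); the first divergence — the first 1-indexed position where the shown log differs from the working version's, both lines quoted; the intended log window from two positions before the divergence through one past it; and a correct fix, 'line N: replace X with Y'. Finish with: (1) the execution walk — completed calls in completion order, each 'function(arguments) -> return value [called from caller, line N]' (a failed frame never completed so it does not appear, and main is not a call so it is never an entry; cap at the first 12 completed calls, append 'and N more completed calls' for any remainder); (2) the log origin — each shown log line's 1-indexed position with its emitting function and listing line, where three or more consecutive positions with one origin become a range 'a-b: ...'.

Answer: the defect is in rate_window at line 38.
The tell: Nothing in the log betrays the bug — only the output does.
Call chain: main -> rate_window(15, 1) (called at line 47).
First divergence: none — the logs agree in full.
Execution walk:
  bind_quota([3, 11, 12, 12, 6]) -> 12  [called from weigh_samples, line 31]
  collect_span([3, 11, 12, 12, 6], 6) -> 3  [called from weigh_samples, line 32]
  sum_active(12, 3) -> 15  [called from weigh_samples, line 33]
  weigh_samples([3, 11, 12, 12, 6], 6) -> 15  [called from main, line 45]
  rate_window(15, 1) -> 14  [called from main, line 47]
Log origin:
  1: from main, line 44
  2: from weigh_samples, line 30
  3: from bind_quota, line 2
  4: from bind_quota, line 7
  5: from collect_span, line 11
  6-10: from collect_span, line 16
  11: from collect_span, line 17
  12: from sum_active, line 21
  13: from main, line 46
  14: from rate_window, line 36
A correct fix: line 38: replace `-` with `%`.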